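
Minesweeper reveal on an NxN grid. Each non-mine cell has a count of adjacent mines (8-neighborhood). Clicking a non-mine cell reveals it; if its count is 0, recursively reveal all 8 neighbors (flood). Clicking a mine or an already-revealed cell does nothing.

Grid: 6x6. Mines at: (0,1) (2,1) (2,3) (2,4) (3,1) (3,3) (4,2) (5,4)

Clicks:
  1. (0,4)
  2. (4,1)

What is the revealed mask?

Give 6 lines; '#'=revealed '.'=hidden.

Click 1 (0,4) count=0: revealed 8 new [(0,2) (0,3) (0,4) (0,5) (1,2) (1,3) (1,4) (1,5)] -> total=8
Click 2 (4,1) count=2: revealed 1 new [(4,1)] -> total=9

Answer: ..####
..####
......
......
.#....
......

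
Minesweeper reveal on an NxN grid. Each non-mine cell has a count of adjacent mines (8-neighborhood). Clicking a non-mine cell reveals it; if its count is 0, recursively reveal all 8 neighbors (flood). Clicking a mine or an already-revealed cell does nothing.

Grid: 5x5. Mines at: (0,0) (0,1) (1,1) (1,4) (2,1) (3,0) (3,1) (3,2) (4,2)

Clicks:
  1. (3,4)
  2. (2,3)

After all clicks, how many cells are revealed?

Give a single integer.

Click 1 (3,4) count=0: revealed 6 new [(2,3) (2,4) (3,3) (3,4) (4,3) (4,4)] -> total=6
Click 2 (2,3) count=2: revealed 0 new [(none)] -> total=6

Answer: 6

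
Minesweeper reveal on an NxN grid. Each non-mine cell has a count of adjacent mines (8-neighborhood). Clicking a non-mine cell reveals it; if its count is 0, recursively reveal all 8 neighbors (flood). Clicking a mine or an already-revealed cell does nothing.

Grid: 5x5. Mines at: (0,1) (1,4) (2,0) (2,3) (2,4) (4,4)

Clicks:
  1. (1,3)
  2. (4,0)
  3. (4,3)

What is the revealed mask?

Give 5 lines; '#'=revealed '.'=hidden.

Click 1 (1,3) count=3: revealed 1 new [(1,3)] -> total=1
Click 2 (4,0) count=0: revealed 8 new [(3,0) (3,1) (3,2) (3,3) (4,0) (4,1) (4,2) (4,3)] -> total=9
Click 3 (4,3) count=1: revealed 0 new [(none)] -> total=9

Answer: .....
...#.
.....
####.
####.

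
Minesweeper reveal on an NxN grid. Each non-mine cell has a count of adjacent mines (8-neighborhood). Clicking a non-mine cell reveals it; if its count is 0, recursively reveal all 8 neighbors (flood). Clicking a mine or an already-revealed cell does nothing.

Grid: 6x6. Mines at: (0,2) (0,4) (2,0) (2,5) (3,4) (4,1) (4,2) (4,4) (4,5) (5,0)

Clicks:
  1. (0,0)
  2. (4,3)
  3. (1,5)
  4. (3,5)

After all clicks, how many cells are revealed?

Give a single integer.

Answer: 7

Derivation:
Click 1 (0,0) count=0: revealed 4 new [(0,0) (0,1) (1,0) (1,1)] -> total=4
Click 2 (4,3) count=3: revealed 1 new [(4,3)] -> total=5
Click 3 (1,5) count=2: revealed 1 new [(1,5)] -> total=6
Click 4 (3,5) count=4: revealed 1 new [(3,5)] -> total=7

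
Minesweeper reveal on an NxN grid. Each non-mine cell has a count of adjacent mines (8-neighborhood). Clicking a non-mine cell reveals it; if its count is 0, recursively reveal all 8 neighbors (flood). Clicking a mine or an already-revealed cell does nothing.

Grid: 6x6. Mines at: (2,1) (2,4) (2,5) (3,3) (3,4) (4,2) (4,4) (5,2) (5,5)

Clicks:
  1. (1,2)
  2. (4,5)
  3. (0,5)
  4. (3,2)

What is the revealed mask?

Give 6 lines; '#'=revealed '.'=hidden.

Answer: ######
######
......
..#...
.....#
......

Derivation:
Click 1 (1,2) count=1: revealed 1 new [(1,2)] -> total=1
Click 2 (4,5) count=3: revealed 1 new [(4,5)] -> total=2
Click 3 (0,5) count=0: revealed 11 new [(0,0) (0,1) (0,2) (0,3) (0,4) (0,5) (1,0) (1,1) (1,3) (1,4) (1,5)] -> total=13
Click 4 (3,2) count=3: revealed 1 new [(3,2)] -> total=14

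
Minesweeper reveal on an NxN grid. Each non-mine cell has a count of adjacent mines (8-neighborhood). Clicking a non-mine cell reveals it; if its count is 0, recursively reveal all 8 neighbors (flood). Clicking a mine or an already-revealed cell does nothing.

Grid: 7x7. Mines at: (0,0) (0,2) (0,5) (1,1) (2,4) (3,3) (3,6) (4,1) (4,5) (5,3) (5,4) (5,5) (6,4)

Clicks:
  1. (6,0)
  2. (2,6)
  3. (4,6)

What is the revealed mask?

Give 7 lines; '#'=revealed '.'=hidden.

Click 1 (6,0) count=0: revealed 6 new [(5,0) (5,1) (5,2) (6,0) (6,1) (6,2)] -> total=6
Click 2 (2,6) count=1: revealed 1 new [(2,6)] -> total=7
Click 3 (4,6) count=3: revealed 1 new [(4,6)] -> total=8

Answer: .......
.......
......#
.......
......#
###....
###....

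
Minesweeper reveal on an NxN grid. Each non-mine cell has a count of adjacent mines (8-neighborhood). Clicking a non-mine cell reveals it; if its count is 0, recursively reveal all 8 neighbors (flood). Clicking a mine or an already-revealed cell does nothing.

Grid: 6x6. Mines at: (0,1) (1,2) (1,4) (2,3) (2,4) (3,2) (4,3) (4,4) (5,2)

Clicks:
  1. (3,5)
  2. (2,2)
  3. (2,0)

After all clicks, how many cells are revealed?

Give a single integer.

Click 1 (3,5) count=2: revealed 1 new [(3,5)] -> total=1
Click 2 (2,2) count=3: revealed 1 new [(2,2)] -> total=2
Click 3 (2,0) count=0: revealed 10 new [(1,0) (1,1) (2,0) (2,1) (3,0) (3,1) (4,0) (4,1) (5,0) (5,1)] -> total=12

Answer: 12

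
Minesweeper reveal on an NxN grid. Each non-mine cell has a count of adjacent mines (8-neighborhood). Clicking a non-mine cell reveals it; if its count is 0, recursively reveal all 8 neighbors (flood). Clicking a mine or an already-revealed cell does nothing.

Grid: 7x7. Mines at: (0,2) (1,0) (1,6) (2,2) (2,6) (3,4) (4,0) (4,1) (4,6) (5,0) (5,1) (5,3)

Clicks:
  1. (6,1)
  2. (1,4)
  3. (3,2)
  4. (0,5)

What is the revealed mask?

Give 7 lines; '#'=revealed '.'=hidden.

Click 1 (6,1) count=2: revealed 1 new [(6,1)] -> total=1
Click 2 (1,4) count=0: revealed 9 new [(0,3) (0,4) (0,5) (1,3) (1,4) (1,5) (2,3) (2,4) (2,5)] -> total=10
Click 3 (3,2) count=2: revealed 1 new [(3,2)] -> total=11
Click 4 (0,5) count=1: revealed 0 new [(none)] -> total=11

Answer: ...###.
...###.
...###.
..#....
.......
.......
.#.....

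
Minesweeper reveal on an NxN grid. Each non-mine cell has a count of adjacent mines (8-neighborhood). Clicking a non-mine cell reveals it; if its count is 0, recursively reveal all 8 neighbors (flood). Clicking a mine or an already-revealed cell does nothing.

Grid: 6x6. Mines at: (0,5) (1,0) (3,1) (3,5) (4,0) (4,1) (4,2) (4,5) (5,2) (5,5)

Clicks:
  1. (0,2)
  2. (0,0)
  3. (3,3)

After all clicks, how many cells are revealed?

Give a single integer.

Answer: 16

Derivation:
Click 1 (0,2) count=0: revealed 15 new [(0,1) (0,2) (0,3) (0,4) (1,1) (1,2) (1,3) (1,4) (2,1) (2,2) (2,3) (2,4) (3,2) (3,3) (3,4)] -> total=15
Click 2 (0,0) count=1: revealed 1 new [(0,0)] -> total=16
Click 3 (3,3) count=1: revealed 0 new [(none)] -> total=16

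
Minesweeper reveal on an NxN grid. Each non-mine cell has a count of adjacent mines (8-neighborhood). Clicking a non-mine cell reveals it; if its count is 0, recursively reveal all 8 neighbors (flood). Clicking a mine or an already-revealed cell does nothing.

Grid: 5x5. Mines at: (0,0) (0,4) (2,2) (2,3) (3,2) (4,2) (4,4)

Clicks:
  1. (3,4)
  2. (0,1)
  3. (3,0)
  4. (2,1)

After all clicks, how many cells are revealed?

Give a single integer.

Answer: 10

Derivation:
Click 1 (3,4) count=2: revealed 1 new [(3,4)] -> total=1
Click 2 (0,1) count=1: revealed 1 new [(0,1)] -> total=2
Click 3 (3,0) count=0: revealed 8 new [(1,0) (1,1) (2,0) (2,1) (3,0) (3,1) (4,0) (4,1)] -> total=10
Click 4 (2,1) count=2: revealed 0 new [(none)] -> total=10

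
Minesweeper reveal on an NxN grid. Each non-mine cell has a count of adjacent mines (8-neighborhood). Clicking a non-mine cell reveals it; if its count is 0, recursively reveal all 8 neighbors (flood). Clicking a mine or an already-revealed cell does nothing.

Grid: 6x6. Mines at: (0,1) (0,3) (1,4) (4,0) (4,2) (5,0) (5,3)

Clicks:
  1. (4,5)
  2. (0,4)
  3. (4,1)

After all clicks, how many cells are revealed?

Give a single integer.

Click 1 (4,5) count=0: revealed 11 new [(2,3) (2,4) (2,5) (3,3) (3,4) (3,5) (4,3) (4,4) (4,5) (5,4) (5,5)] -> total=11
Click 2 (0,4) count=2: revealed 1 new [(0,4)] -> total=12
Click 3 (4,1) count=3: revealed 1 new [(4,1)] -> total=13

Answer: 13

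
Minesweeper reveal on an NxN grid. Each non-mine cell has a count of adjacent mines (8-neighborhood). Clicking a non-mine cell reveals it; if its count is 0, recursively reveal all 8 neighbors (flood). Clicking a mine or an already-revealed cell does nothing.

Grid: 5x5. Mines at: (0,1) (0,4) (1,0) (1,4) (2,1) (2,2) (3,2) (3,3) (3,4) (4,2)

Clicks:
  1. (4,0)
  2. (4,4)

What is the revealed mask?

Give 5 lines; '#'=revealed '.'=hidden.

Answer: .....
.....
.....
##...
##..#

Derivation:
Click 1 (4,0) count=0: revealed 4 new [(3,0) (3,1) (4,0) (4,1)] -> total=4
Click 2 (4,4) count=2: revealed 1 new [(4,4)] -> total=5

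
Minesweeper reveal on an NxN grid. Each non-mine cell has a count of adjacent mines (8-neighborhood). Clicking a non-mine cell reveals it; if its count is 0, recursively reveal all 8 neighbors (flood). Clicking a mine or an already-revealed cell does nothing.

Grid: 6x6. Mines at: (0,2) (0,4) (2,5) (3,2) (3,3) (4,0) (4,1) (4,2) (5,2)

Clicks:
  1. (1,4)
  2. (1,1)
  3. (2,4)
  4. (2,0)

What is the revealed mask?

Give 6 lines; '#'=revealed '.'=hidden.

Answer: ##....
##..#.
##..#.
##....
......
......

Derivation:
Click 1 (1,4) count=2: revealed 1 new [(1,4)] -> total=1
Click 2 (1,1) count=1: revealed 1 new [(1,1)] -> total=2
Click 3 (2,4) count=2: revealed 1 new [(2,4)] -> total=3
Click 4 (2,0) count=0: revealed 7 new [(0,0) (0,1) (1,0) (2,0) (2,1) (3,0) (3,1)] -> total=10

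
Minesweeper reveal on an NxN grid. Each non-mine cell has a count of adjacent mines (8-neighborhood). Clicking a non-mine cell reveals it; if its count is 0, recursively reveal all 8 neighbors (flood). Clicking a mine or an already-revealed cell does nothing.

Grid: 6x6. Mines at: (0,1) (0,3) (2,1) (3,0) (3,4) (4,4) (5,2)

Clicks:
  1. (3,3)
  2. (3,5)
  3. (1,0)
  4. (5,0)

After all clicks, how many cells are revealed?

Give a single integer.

Click 1 (3,3) count=2: revealed 1 new [(3,3)] -> total=1
Click 2 (3,5) count=2: revealed 1 new [(3,5)] -> total=2
Click 3 (1,0) count=2: revealed 1 new [(1,0)] -> total=3
Click 4 (5,0) count=0: revealed 4 new [(4,0) (4,1) (5,0) (5,1)] -> total=7

Answer: 7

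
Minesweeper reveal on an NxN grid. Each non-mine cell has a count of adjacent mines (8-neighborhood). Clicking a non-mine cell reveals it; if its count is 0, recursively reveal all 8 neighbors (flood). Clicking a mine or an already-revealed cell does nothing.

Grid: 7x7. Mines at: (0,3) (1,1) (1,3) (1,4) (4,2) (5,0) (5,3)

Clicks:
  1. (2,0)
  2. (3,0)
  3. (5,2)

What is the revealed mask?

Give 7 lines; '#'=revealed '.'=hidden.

Click 1 (2,0) count=1: revealed 1 new [(2,0)] -> total=1
Click 2 (3,0) count=0: revealed 5 new [(2,1) (3,0) (3,1) (4,0) (4,1)] -> total=6
Click 3 (5,2) count=2: revealed 1 new [(5,2)] -> total=7

Answer: .......
.......
##.....
##.....
##.....
..#....
.......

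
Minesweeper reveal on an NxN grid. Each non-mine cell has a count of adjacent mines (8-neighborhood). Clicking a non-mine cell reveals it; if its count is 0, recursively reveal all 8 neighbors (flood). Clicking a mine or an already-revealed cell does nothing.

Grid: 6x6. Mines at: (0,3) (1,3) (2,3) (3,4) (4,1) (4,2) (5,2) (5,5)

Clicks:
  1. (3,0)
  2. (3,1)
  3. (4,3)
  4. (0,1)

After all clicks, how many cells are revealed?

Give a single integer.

Click 1 (3,0) count=1: revealed 1 new [(3,0)] -> total=1
Click 2 (3,1) count=2: revealed 1 new [(3,1)] -> total=2
Click 3 (4,3) count=3: revealed 1 new [(4,3)] -> total=3
Click 4 (0,1) count=0: revealed 10 new [(0,0) (0,1) (0,2) (1,0) (1,1) (1,2) (2,0) (2,1) (2,2) (3,2)] -> total=13

Answer: 13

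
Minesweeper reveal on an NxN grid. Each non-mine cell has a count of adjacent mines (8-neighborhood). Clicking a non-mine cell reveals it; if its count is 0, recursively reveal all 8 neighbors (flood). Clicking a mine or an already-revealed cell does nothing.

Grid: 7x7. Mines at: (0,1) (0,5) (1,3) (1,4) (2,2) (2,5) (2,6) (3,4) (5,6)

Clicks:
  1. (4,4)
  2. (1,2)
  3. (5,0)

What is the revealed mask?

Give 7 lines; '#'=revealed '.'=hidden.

Answer: .......
###....
##.....
####...
######.
######.
######.

Derivation:
Click 1 (4,4) count=1: revealed 1 new [(4,4)] -> total=1
Click 2 (1,2) count=3: revealed 1 new [(1,2)] -> total=2
Click 3 (5,0) count=0: revealed 25 new [(1,0) (1,1) (2,0) (2,1) (3,0) (3,1) (3,2) (3,3) (4,0) (4,1) (4,2) (4,3) (4,5) (5,0) (5,1) (5,2) (5,3) (5,4) (5,5) (6,0) (6,1) (6,2) (6,3) (6,4) (6,5)] -> total=27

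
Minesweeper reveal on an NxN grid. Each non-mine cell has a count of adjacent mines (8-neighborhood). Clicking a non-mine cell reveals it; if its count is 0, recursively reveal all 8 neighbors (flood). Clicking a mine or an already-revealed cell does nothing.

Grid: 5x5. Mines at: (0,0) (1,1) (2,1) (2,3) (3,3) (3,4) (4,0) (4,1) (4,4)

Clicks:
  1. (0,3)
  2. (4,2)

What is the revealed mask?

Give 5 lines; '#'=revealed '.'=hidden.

Click 1 (0,3) count=0: revealed 6 new [(0,2) (0,3) (0,4) (1,2) (1,3) (1,4)] -> total=6
Click 2 (4,2) count=2: revealed 1 new [(4,2)] -> total=7

Answer: ..###
..###
.....
.....
..#..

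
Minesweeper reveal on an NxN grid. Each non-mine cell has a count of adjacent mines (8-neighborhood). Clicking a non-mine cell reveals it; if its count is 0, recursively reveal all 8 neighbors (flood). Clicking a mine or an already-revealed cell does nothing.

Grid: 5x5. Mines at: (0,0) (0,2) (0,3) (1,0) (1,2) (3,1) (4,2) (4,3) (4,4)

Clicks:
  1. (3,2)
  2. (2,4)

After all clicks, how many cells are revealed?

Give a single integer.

Click 1 (3,2) count=3: revealed 1 new [(3,2)] -> total=1
Click 2 (2,4) count=0: revealed 6 new [(1,3) (1,4) (2,3) (2,4) (3,3) (3,4)] -> total=7

Answer: 7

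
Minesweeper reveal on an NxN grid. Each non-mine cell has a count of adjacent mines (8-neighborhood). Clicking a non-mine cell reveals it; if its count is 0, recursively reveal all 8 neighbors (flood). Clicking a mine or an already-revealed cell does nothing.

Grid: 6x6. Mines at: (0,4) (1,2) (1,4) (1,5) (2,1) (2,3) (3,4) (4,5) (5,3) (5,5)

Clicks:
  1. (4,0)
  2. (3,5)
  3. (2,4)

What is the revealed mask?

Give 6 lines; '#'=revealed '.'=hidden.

Click 1 (4,0) count=0: revealed 9 new [(3,0) (3,1) (3,2) (4,0) (4,1) (4,2) (5,0) (5,1) (5,2)] -> total=9
Click 2 (3,5) count=2: revealed 1 new [(3,5)] -> total=10
Click 3 (2,4) count=4: revealed 1 new [(2,4)] -> total=11

Answer: ......
......
....#.
###..#
###...
###...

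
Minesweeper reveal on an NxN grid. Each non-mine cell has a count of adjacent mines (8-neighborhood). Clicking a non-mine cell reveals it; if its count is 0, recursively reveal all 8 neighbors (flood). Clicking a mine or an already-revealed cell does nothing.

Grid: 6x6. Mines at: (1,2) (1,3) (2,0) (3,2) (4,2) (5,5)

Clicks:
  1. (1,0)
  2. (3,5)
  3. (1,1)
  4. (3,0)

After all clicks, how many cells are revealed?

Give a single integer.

Answer: 16

Derivation:
Click 1 (1,0) count=1: revealed 1 new [(1,0)] -> total=1
Click 2 (3,5) count=0: revealed 13 new [(0,4) (0,5) (1,4) (1,5) (2,3) (2,4) (2,5) (3,3) (3,4) (3,5) (4,3) (4,4) (4,5)] -> total=14
Click 3 (1,1) count=2: revealed 1 new [(1,1)] -> total=15
Click 4 (3,0) count=1: revealed 1 new [(3,0)] -> total=16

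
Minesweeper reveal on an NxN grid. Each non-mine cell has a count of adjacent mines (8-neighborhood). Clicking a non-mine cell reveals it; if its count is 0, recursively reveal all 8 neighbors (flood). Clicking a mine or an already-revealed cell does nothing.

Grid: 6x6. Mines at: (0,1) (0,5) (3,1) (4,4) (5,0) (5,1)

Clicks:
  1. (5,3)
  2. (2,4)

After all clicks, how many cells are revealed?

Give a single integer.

Click 1 (5,3) count=1: revealed 1 new [(5,3)] -> total=1
Click 2 (2,4) count=0: revealed 15 new [(0,2) (0,3) (0,4) (1,2) (1,3) (1,4) (1,5) (2,2) (2,3) (2,4) (2,5) (3,2) (3,3) (3,4) (3,5)] -> total=16

Answer: 16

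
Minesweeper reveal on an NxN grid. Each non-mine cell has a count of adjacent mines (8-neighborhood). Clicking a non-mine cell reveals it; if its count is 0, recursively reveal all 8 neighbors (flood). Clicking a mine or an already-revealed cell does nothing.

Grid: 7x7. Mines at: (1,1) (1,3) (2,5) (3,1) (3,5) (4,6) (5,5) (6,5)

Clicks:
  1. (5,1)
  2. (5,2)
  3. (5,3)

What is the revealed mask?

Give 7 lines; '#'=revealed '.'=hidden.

Answer: .......
.......
..###..
..###..
#####..
#####..
#####..

Derivation:
Click 1 (5,1) count=0: revealed 21 new [(2,2) (2,3) (2,4) (3,2) (3,3) (3,4) (4,0) (4,1) (4,2) (4,3) (4,4) (5,0) (5,1) (5,2) (5,3) (5,4) (6,0) (6,1) (6,2) (6,3) (6,4)] -> total=21
Click 2 (5,2) count=0: revealed 0 new [(none)] -> total=21
Click 3 (5,3) count=0: revealed 0 new [(none)] -> total=21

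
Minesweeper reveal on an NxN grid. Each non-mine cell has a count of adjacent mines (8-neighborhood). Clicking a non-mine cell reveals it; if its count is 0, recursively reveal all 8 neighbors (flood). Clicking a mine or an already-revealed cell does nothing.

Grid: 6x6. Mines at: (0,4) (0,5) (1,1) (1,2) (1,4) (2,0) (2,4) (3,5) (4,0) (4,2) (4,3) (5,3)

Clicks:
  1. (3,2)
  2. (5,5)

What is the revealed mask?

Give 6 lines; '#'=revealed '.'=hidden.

Answer: ......
......
......
..#...
....##
....##

Derivation:
Click 1 (3,2) count=2: revealed 1 new [(3,2)] -> total=1
Click 2 (5,5) count=0: revealed 4 new [(4,4) (4,5) (5,4) (5,5)] -> total=5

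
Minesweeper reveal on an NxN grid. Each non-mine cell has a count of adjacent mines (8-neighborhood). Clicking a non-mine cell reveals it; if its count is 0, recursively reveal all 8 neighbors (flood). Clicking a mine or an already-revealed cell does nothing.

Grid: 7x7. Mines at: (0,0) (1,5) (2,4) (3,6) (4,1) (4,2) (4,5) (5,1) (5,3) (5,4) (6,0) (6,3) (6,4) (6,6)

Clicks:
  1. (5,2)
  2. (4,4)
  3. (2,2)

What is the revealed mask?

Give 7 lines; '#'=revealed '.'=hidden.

Click 1 (5,2) count=5: revealed 1 new [(5,2)] -> total=1
Click 2 (4,4) count=3: revealed 1 new [(4,4)] -> total=2
Click 3 (2,2) count=0: revealed 17 new [(0,1) (0,2) (0,3) (0,4) (1,0) (1,1) (1,2) (1,3) (1,4) (2,0) (2,1) (2,2) (2,3) (3,0) (3,1) (3,2) (3,3)] -> total=19

Answer: .####..
#####..
####...
####...
....#..
..#....
.......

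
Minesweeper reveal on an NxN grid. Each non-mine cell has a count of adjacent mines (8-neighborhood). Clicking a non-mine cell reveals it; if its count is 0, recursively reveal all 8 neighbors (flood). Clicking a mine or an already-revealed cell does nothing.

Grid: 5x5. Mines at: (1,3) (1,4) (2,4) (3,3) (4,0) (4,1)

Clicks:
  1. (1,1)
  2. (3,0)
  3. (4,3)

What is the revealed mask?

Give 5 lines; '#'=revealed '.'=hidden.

Answer: ###..
###..
###..
###..
...#.

Derivation:
Click 1 (1,1) count=0: revealed 12 new [(0,0) (0,1) (0,2) (1,0) (1,1) (1,2) (2,0) (2,1) (2,2) (3,0) (3,1) (3,2)] -> total=12
Click 2 (3,0) count=2: revealed 0 new [(none)] -> total=12
Click 3 (4,3) count=1: revealed 1 new [(4,3)] -> total=13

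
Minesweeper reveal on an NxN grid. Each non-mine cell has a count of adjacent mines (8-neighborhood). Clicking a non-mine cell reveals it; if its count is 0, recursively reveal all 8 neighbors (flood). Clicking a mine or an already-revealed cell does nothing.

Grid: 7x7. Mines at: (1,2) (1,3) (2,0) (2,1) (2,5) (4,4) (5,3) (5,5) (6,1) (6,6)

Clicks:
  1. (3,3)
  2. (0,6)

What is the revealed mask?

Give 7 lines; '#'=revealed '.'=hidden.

Answer: ....###
....###
.......
...#...
.......
.......
.......

Derivation:
Click 1 (3,3) count=1: revealed 1 new [(3,3)] -> total=1
Click 2 (0,6) count=0: revealed 6 new [(0,4) (0,5) (0,6) (1,4) (1,5) (1,6)] -> total=7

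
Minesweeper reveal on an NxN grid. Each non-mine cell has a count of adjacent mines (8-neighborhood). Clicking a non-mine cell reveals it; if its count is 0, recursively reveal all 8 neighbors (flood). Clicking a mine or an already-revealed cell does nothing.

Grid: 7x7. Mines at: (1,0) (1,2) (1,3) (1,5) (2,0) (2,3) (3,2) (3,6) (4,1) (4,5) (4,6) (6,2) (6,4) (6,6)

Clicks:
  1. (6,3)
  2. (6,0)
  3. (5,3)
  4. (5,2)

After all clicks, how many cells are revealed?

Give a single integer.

Click 1 (6,3) count=2: revealed 1 new [(6,3)] -> total=1
Click 2 (6,0) count=0: revealed 4 new [(5,0) (5,1) (6,0) (6,1)] -> total=5
Click 3 (5,3) count=2: revealed 1 new [(5,3)] -> total=6
Click 4 (5,2) count=2: revealed 1 new [(5,2)] -> total=7

Answer: 7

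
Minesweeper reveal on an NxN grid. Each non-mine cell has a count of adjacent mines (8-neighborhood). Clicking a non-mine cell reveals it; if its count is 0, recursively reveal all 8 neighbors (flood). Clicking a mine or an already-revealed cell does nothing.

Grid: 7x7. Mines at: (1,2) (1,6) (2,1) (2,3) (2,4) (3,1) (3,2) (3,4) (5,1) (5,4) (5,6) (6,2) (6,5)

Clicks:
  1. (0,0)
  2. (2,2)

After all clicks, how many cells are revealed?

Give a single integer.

Click 1 (0,0) count=0: revealed 4 new [(0,0) (0,1) (1,0) (1,1)] -> total=4
Click 2 (2,2) count=5: revealed 1 new [(2,2)] -> total=5

Answer: 5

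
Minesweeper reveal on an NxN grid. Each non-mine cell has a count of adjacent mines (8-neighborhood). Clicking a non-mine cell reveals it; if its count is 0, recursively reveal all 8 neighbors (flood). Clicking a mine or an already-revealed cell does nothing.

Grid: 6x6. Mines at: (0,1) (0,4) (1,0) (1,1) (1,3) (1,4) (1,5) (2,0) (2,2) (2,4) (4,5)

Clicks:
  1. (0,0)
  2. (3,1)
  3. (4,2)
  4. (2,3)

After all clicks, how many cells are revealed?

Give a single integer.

Answer: 17

Derivation:
Click 1 (0,0) count=3: revealed 1 new [(0,0)] -> total=1
Click 2 (3,1) count=2: revealed 1 new [(3,1)] -> total=2
Click 3 (4,2) count=0: revealed 14 new [(3,0) (3,2) (3,3) (3,4) (4,0) (4,1) (4,2) (4,3) (4,4) (5,0) (5,1) (5,2) (5,3) (5,4)] -> total=16
Click 4 (2,3) count=4: revealed 1 new [(2,3)] -> total=17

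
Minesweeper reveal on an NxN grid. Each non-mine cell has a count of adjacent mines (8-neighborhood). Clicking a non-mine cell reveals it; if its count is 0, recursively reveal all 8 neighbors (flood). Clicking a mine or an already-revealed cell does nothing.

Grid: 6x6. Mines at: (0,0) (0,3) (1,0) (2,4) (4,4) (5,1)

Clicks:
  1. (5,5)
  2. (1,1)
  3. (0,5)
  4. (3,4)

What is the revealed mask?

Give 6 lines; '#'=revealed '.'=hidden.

Click 1 (5,5) count=1: revealed 1 new [(5,5)] -> total=1
Click 2 (1,1) count=2: revealed 1 new [(1,1)] -> total=2
Click 3 (0,5) count=0: revealed 4 new [(0,4) (0,5) (1,4) (1,5)] -> total=6
Click 4 (3,4) count=2: revealed 1 new [(3,4)] -> total=7

Answer: ....##
.#..##
......
....#.
......
.....#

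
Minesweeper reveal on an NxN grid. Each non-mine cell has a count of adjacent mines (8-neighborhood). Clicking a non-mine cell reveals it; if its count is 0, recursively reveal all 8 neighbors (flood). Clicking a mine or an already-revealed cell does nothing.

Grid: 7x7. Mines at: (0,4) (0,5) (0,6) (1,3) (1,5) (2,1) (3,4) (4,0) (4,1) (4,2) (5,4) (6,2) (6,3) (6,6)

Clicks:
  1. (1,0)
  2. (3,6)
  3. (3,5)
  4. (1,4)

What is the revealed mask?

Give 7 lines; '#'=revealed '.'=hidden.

Answer: .......
#...#..
.....##
.....##
.....##
.....##
.......

Derivation:
Click 1 (1,0) count=1: revealed 1 new [(1,0)] -> total=1
Click 2 (3,6) count=0: revealed 8 new [(2,5) (2,6) (3,5) (3,6) (4,5) (4,6) (5,5) (5,6)] -> total=9
Click 3 (3,5) count=1: revealed 0 new [(none)] -> total=9
Click 4 (1,4) count=4: revealed 1 new [(1,4)] -> total=10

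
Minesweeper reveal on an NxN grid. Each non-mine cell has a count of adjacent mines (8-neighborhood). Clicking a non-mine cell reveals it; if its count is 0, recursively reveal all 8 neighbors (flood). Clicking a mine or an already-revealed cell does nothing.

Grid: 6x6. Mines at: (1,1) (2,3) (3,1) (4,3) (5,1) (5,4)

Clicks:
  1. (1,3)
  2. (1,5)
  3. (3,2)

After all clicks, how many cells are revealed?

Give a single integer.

Click 1 (1,3) count=1: revealed 1 new [(1,3)] -> total=1
Click 2 (1,5) count=0: revealed 13 new [(0,2) (0,3) (0,4) (0,5) (1,2) (1,4) (1,5) (2,4) (2,5) (3,4) (3,5) (4,4) (4,5)] -> total=14
Click 3 (3,2) count=3: revealed 1 new [(3,2)] -> total=15

Answer: 15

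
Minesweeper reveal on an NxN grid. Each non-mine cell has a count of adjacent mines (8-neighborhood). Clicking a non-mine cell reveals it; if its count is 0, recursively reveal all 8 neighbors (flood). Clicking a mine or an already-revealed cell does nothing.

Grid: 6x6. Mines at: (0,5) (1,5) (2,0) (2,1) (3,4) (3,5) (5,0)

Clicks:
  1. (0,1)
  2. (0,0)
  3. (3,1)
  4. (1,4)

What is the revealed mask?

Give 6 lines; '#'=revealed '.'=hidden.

Answer: #####.
#####.
..###.
.#....
......
......

Derivation:
Click 1 (0,1) count=0: revealed 13 new [(0,0) (0,1) (0,2) (0,3) (0,4) (1,0) (1,1) (1,2) (1,3) (1,4) (2,2) (2,3) (2,4)] -> total=13
Click 2 (0,0) count=0: revealed 0 new [(none)] -> total=13
Click 3 (3,1) count=2: revealed 1 new [(3,1)] -> total=14
Click 4 (1,4) count=2: revealed 0 new [(none)] -> total=14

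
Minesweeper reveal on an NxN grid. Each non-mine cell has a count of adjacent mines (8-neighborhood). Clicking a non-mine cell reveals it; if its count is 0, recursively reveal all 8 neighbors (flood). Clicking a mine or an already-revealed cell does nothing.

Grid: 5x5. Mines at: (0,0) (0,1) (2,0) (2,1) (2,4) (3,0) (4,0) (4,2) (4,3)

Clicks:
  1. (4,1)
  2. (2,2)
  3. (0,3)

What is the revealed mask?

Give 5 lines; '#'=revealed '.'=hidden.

Click 1 (4,1) count=3: revealed 1 new [(4,1)] -> total=1
Click 2 (2,2) count=1: revealed 1 new [(2,2)] -> total=2
Click 3 (0,3) count=0: revealed 6 new [(0,2) (0,3) (0,4) (1,2) (1,3) (1,4)] -> total=8

Answer: ..###
..###
..#..
.....
.#...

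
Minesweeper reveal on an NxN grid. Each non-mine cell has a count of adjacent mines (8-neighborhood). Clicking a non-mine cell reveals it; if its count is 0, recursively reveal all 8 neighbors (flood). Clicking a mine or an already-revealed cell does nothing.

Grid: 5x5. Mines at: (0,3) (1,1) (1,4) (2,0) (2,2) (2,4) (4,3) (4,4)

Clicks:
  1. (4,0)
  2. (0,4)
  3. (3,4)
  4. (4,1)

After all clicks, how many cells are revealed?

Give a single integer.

Click 1 (4,0) count=0: revealed 6 new [(3,0) (3,1) (3,2) (4,0) (4,1) (4,2)] -> total=6
Click 2 (0,4) count=2: revealed 1 new [(0,4)] -> total=7
Click 3 (3,4) count=3: revealed 1 new [(3,4)] -> total=8
Click 4 (4,1) count=0: revealed 0 new [(none)] -> total=8

Answer: 8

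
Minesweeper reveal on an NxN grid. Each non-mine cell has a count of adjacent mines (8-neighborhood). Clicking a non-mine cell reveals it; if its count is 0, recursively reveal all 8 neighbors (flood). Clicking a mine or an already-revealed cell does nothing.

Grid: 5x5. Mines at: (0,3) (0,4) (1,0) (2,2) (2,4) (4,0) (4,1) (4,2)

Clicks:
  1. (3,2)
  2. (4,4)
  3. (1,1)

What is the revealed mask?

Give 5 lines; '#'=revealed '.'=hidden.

Answer: .....
.#...
.....
..###
...##

Derivation:
Click 1 (3,2) count=3: revealed 1 new [(3,2)] -> total=1
Click 2 (4,4) count=0: revealed 4 new [(3,3) (3,4) (4,3) (4,4)] -> total=5
Click 3 (1,1) count=2: revealed 1 new [(1,1)] -> total=6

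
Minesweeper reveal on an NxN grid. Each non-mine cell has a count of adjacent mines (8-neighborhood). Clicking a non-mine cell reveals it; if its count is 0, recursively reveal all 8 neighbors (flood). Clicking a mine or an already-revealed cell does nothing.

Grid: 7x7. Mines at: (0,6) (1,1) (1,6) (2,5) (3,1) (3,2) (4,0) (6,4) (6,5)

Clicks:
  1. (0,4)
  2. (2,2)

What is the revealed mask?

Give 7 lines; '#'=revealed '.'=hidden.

Answer: ..####.
..####.
..###..
.......
.......
.......
.......

Derivation:
Click 1 (0,4) count=0: revealed 11 new [(0,2) (0,3) (0,4) (0,5) (1,2) (1,3) (1,4) (1,5) (2,2) (2,3) (2,4)] -> total=11
Click 2 (2,2) count=3: revealed 0 new [(none)] -> total=11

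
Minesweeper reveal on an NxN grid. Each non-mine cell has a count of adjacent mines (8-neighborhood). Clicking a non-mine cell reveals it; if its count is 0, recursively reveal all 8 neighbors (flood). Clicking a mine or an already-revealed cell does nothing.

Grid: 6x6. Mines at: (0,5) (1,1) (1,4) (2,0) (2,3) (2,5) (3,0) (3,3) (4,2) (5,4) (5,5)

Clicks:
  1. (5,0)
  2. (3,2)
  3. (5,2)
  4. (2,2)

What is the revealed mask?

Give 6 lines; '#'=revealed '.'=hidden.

Answer: ......
......
..#...
..#...
##....
###...

Derivation:
Click 1 (5,0) count=0: revealed 4 new [(4,0) (4,1) (5,0) (5,1)] -> total=4
Click 2 (3,2) count=3: revealed 1 new [(3,2)] -> total=5
Click 3 (5,2) count=1: revealed 1 new [(5,2)] -> total=6
Click 4 (2,2) count=3: revealed 1 new [(2,2)] -> total=7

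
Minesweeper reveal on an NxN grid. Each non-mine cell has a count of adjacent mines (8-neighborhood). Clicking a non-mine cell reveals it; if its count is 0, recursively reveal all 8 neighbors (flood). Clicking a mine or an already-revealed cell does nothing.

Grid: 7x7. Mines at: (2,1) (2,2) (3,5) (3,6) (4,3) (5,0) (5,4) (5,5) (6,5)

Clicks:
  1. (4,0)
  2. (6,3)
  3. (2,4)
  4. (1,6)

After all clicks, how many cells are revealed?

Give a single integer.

Answer: 20

Derivation:
Click 1 (4,0) count=1: revealed 1 new [(4,0)] -> total=1
Click 2 (6,3) count=1: revealed 1 new [(6,3)] -> total=2
Click 3 (2,4) count=1: revealed 1 new [(2,4)] -> total=3
Click 4 (1,6) count=0: revealed 17 new [(0,0) (0,1) (0,2) (0,3) (0,4) (0,5) (0,6) (1,0) (1,1) (1,2) (1,3) (1,4) (1,5) (1,6) (2,3) (2,5) (2,6)] -> total=20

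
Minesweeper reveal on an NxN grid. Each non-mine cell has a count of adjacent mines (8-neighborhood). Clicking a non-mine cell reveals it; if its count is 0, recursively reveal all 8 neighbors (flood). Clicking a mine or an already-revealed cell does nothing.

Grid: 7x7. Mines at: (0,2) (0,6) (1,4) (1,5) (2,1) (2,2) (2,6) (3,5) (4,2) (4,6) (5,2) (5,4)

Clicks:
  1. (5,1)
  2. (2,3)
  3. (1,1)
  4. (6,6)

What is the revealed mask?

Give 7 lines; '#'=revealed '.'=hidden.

Answer: .......
.#.....
...#...
.......
.......
.#...##
.....##

Derivation:
Click 1 (5,1) count=2: revealed 1 new [(5,1)] -> total=1
Click 2 (2,3) count=2: revealed 1 new [(2,3)] -> total=2
Click 3 (1,1) count=3: revealed 1 new [(1,1)] -> total=3
Click 4 (6,6) count=0: revealed 4 new [(5,5) (5,6) (6,5) (6,6)] -> total=7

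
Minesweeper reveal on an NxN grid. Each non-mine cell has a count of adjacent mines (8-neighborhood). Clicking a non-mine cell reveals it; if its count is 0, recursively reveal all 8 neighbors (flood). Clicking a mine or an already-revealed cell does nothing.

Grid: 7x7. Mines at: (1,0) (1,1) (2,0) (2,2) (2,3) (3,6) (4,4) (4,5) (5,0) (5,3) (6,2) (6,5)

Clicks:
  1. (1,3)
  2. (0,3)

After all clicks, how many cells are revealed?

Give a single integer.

Click 1 (1,3) count=2: revealed 1 new [(1,3)] -> total=1
Click 2 (0,3) count=0: revealed 12 new [(0,2) (0,3) (0,4) (0,5) (0,6) (1,2) (1,4) (1,5) (1,6) (2,4) (2,5) (2,6)] -> total=13

Answer: 13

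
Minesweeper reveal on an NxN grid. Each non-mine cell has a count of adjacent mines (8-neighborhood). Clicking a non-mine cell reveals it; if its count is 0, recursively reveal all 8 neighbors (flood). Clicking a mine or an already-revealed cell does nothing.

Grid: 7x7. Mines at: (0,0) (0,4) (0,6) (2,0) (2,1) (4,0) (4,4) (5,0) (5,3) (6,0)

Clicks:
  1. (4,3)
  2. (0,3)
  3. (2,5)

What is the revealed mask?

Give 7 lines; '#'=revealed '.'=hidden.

Answer: ...#...
..#####
..#####
..#####
...#.##
....###
....###

Derivation:
Click 1 (4,3) count=2: revealed 1 new [(4,3)] -> total=1
Click 2 (0,3) count=1: revealed 1 new [(0,3)] -> total=2
Click 3 (2,5) count=0: revealed 23 new [(1,2) (1,3) (1,4) (1,5) (1,6) (2,2) (2,3) (2,4) (2,5) (2,6) (3,2) (3,3) (3,4) (3,5) (3,6) (4,5) (4,6) (5,4) (5,5) (5,6) (6,4) (6,5) (6,6)] -> total=25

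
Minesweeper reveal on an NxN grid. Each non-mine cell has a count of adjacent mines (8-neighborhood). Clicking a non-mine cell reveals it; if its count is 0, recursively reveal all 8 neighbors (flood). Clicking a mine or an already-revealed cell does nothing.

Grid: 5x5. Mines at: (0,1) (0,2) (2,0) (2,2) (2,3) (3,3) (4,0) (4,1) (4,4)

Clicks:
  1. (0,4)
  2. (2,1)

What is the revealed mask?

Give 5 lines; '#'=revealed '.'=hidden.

Answer: ...##
...##
.#...
.....
.....

Derivation:
Click 1 (0,4) count=0: revealed 4 new [(0,3) (0,4) (1,3) (1,4)] -> total=4
Click 2 (2,1) count=2: revealed 1 new [(2,1)] -> total=5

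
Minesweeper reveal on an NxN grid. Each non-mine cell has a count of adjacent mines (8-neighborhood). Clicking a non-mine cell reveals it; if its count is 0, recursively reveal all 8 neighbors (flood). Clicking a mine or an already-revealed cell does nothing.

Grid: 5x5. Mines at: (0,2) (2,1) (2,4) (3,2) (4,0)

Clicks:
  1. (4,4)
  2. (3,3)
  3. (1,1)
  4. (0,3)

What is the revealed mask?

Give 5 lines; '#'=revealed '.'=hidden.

Answer: ...#.
.#...
.....
...##
...##

Derivation:
Click 1 (4,4) count=0: revealed 4 new [(3,3) (3,4) (4,3) (4,4)] -> total=4
Click 2 (3,3) count=2: revealed 0 new [(none)] -> total=4
Click 3 (1,1) count=2: revealed 1 new [(1,1)] -> total=5
Click 4 (0,3) count=1: revealed 1 new [(0,3)] -> total=6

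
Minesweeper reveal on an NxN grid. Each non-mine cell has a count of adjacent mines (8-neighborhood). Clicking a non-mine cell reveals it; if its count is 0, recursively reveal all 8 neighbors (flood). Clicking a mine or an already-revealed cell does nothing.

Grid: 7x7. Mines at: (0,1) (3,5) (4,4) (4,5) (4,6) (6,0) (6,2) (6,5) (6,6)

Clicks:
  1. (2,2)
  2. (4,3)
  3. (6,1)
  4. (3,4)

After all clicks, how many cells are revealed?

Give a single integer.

Answer: 33

Derivation:
Click 1 (2,2) count=0: revealed 32 new [(0,2) (0,3) (0,4) (0,5) (0,6) (1,0) (1,1) (1,2) (1,3) (1,4) (1,5) (1,6) (2,0) (2,1) (2,2) (2,3) (2,4) (2,5) (2,6) (3,0) (3,1) (3,2) (3,3) (3,4) (4,0) (4,1) (4,2) (4,3) (5,0) (5,1) (5,2) (5,3)] -> total=32
Click 2 (4,3) count=1: revealed 0 new [(none)] -> total=32
Click 3 (6,1) count=2: revealed 1 new [(6,1)] -> total=33
Click 4 (3,4) count=3: revealed 0 new [(none)] -> total=33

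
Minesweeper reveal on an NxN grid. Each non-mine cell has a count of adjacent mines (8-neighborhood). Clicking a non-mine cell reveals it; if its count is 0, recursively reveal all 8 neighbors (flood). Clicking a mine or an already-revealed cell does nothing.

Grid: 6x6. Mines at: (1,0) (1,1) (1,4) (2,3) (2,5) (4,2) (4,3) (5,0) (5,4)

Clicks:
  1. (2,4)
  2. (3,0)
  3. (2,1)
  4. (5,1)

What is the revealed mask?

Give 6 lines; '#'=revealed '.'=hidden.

Answer: ......
......
##..#.
##....
##....
.#....

Derivation:
Click 1 (2,4) count=3: revealed 1 new [(2,4)] -> total=1
Click 2 (3,0) count=0: revealed 6 new [(2,0) (2,1) (3,0) (3,1) (4,0) (4,1)] -> total=7
Click 3 (2,1) count=2: revealed 0 new [(none)] -> total=7
Click 4 (5,1) count=2: revealed 1 new [(5,1)] -> total=8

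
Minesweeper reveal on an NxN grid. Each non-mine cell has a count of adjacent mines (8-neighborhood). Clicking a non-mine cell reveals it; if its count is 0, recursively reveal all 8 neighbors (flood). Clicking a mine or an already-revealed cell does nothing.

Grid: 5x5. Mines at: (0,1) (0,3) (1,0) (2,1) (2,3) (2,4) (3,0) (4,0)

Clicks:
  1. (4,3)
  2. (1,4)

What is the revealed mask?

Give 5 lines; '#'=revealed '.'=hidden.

Answer: .....
....#
.....
.####
.####

Derivation:
Click 1 (4,3) count=0: revealed 8 new [(3,1) (3,2) (3,3) (3,4) (4,1) (4,2) (4,3) (4,4)] -> total=8
Click 2 (1,4) count=3: revealed 1 new [(1,4)] -> total=9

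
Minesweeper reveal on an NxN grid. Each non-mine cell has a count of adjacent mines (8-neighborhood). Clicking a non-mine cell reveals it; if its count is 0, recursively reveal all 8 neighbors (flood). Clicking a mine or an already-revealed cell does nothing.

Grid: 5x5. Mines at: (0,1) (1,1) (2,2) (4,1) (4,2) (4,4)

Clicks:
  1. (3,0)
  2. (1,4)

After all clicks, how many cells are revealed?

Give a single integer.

Answer: 11

Derivation:
Click 1 (3,0) count=1: revealed 1 new [(3,0)] -> total=1
Click 2 (1,4) count=0: revealed 10 new [(0,2) (0,3) (0,4) (1,2) (1,3) (1,4) (2,3) (2,4) (3,3) (3,4)] -> total=11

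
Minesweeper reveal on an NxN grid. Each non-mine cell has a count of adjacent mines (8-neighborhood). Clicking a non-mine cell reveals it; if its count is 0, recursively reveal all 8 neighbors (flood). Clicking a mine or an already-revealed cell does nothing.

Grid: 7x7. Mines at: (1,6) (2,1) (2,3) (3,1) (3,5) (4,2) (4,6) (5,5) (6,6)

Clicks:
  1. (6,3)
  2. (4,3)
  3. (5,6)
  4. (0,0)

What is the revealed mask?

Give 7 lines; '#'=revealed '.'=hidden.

Answer: ######.
######.
.......
.......
##.#...
#####.#
#####..

Derivation:
Click 1 (6,3) count=0: revealed 12 new [(4,0) (4,1) (5,0) (5,1) (5,2) (5,3) (5,4) (6,0) (6,1) (6,2) (6,3) (6,4)] -> total=12
Click 2 (4,3) count=1: revealed 1 new [(4,3)] -> total=13
Click 3 (5,6) count=3: revealed 1 new [(5,6)] -> total=14
Click 4 (0,0) count=0: revealed 12 new [(0,0) (0,1) (0,2) (0,3) (0,4) (0,5) (1,0) (1,1) (1,2) (1,3) (1,4) (1,5)] -> total=26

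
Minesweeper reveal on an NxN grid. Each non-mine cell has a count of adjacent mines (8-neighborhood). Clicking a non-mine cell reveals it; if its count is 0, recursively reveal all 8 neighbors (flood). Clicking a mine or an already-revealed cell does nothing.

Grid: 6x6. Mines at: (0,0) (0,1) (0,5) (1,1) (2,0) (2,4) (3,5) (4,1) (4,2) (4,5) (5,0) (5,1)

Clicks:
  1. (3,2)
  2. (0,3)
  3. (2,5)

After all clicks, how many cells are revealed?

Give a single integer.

Click 1 (3,2) count=2: revealed 1 new [(3,2)] -> total=1
Click 2 (0,3) count=0: revealed 6 new [(0,2) (0,3) (0,4) (1,2) (1,3) (1,4)] -> total=7
Click 3 (2,5) count=2: revealed 1 new [(2,5)] -> total=8

Answer: 8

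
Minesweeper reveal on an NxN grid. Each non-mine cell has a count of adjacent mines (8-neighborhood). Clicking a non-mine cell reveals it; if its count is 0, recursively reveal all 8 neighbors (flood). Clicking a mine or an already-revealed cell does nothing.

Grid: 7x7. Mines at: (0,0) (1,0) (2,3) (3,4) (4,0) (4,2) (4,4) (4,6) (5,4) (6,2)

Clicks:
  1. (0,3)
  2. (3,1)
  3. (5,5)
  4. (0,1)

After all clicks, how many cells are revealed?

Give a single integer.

Answer: 19

Derivation:
Click 1 (0,3) count=0: revealed 17 new [(0,1) (0,2) (0,3) (0,4) (0,5) (0,6) (1,1) (1,2) (1,3) (1,4) (1,5) (1,6) (2,4) (2,5) (2,6) (3,5) (3,6)] -> total=17
Click 2 (3,1) count=2: revealed 1 new [(3,1)] -> total=18
Click 3 (5,5) count=3: revealed 1 new [(5,5)] -> total=19
Click 4 (0,1) count=2: revealed 0 new [(none)] -> total=19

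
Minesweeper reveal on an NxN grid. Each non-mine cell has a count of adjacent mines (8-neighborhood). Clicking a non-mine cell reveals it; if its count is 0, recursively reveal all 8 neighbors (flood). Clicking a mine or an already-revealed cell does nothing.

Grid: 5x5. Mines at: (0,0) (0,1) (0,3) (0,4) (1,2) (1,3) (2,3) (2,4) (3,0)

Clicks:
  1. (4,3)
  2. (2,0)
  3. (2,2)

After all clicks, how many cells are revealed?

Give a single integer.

Click 1 (4,3) count=0: revealed 8 new [(3,1) (3,2) (3,3) (3,4) (4,1) (4,2) (4,3) (4,4)] -> total=8
Click 2 (2,0) count=1: revealed 1 new [(2,0)] -> total=9
Click 3 (2,2) count=3: revealed 1 new [(2,2)] -> total=10

Answer: 10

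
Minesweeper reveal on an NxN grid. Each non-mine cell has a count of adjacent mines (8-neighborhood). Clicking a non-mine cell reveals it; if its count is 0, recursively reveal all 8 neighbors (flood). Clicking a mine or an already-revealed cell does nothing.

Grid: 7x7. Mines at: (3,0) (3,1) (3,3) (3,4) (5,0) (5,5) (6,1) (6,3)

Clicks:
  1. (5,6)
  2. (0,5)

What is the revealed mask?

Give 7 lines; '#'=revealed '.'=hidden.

Answer: #######
#######
#######
.....##
.....##
......#
.......

Derivation:
Click 1 (5,6) count=1: revealed 1 new [(5,6)] -> total=1
Click 2 (0,5) count=0: revealed 25 new [(0,0) (0,1) (0,2) (0,3) (0,4) (0,5) (0,6) (1,0) (1,1) (1,2) (1,3) (1,4) (1,5) (1,6) (2,0) (2,1) (2,2) (2,3) (2,4) (2,5) (2,6) (3,5) (3,6) (4,5) (4,6)] -> total=26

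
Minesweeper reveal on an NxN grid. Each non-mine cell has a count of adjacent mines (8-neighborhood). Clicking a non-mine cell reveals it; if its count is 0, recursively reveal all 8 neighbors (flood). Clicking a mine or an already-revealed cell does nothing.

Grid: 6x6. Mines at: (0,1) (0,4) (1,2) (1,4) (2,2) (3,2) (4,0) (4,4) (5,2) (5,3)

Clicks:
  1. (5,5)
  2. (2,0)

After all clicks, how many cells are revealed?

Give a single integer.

Answer: 7

Derivation:
Click 1 (5,5) count=1: revealed 1 new [(5,5)] -> total=1
Click 2 (2,0) count=0: revealed 6 new [(1,0) (1,1) (2,0) (2,1) (3,0) (3,1)] -> total=7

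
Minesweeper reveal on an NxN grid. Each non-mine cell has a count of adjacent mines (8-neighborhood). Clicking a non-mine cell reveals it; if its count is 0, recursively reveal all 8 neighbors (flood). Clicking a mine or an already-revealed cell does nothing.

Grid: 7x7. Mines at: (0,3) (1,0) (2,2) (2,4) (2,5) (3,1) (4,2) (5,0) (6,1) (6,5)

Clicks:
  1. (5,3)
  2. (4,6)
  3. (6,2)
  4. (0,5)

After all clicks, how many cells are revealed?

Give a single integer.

Click 1 (5,3) count=1: revealed 1 new [(5,3)] -> total=1
Click 2 (4,6) count=0: revealed 11 new [(3,3) (3,4) (3,5) (3,6) (4,3) (4,4) (4,5) (4,6) (5,4) (5,5) (5,6)] -> total=12
Click 3 (6,2) count=1: revealed 1 new [(6,2)] -> total=13
Click 4 (0,5) count=0: revealed 6 new [(0,4) (0,5) (0,6) (1,4) (1,5) (1,6)] -> total=19

Answer: 19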